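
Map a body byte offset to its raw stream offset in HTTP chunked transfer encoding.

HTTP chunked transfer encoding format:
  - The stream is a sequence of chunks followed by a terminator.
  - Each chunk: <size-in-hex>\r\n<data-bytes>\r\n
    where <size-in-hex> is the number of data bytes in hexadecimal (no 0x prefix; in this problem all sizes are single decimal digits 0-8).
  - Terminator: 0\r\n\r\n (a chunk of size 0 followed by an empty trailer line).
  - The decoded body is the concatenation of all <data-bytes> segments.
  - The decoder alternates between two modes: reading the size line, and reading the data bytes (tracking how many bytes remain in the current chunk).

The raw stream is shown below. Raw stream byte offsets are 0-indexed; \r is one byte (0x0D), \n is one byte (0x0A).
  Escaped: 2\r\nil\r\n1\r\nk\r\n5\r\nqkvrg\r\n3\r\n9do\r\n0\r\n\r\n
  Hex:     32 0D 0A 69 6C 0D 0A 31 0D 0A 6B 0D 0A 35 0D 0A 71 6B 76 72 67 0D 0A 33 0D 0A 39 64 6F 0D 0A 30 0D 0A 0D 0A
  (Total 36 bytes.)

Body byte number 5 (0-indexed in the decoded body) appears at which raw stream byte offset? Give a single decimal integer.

Answer: 18

Derivation:
Chunk 1: stream[0..1]='2' size=0x2=2, data at stream[3..5]='il' -> body[0..2], body so far='il'
Chunk 2: stream[7..8]='1' size=0x1=1, data at stream[10..11]='k' -> body[2..3], body so far='ilk'
Chunk 3: stream[13..14]='5' size=0x5=5, data at stream[16..21]='qkvrg' -> body[3..8], body so far='ilkqkvrg'
Chunk 4: stream[23..24]='3' size=0x3=3, data at stream[26..29]='9do' -> body[8..11], body so far='ilkqkvrg9do'
Chunk 5: stream[31..32]='0' size=0 (terminator). Final body='ilkqkvrg9do' (11 bytes)
Body byte 5 at stream offset 18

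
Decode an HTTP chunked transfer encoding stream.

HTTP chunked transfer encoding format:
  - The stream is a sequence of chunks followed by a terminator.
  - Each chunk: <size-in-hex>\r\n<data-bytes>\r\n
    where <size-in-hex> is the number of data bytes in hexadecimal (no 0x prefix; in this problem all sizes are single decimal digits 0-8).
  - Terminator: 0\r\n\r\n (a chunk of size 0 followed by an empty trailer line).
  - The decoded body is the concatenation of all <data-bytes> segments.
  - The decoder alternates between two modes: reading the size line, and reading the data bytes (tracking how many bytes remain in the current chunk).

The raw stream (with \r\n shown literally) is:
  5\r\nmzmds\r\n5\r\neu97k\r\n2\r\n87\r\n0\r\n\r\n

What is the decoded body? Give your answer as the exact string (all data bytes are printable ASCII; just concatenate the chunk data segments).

Answer: mzmdseu97k87

Derivation:
Chunk 1: stream[0..1]='5' size=0x5=5, data at stream[3..8]='mzmds' -> body[0..5], body so far='mzmds'
Chunk 2: stream[10..11]='5' size=0x5=5, data at stream[13..18]='eu97k' -> body[5..10], body so far='mzmdseu97k'
Chunk 3: stream[20..21]='2' size=0x2=2, data at stream[23..25]='87' -> body[10..12], body so far='mzmdseu97k87'
Chunk 4: stream[27..28]='0' size=0 (terminator). Final body='mzmdseu97k87' (12 bytes)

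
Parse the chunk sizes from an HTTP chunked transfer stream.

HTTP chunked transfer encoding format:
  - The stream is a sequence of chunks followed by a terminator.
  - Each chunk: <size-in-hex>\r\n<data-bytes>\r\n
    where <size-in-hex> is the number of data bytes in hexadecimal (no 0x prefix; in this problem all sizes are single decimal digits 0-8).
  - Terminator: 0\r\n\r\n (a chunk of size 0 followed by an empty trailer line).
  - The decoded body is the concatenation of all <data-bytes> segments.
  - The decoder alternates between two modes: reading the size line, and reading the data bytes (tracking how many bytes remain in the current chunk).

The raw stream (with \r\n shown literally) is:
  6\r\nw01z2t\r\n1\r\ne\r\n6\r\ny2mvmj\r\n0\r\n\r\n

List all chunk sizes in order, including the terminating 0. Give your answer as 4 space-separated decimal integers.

Chunk 1: stream[0..1]='6' size=0x6=6, data at stream[3..9]='w01z2t' -> body[0..6], body so far='w01z2t'
Chunk 2: stream[11..12]='1' size=0x1=1, data at stream[14..15]='e' -> body[6..7], body so far='w01z2te'
Chunk 3: stream[17..18]='6' size=0x6=6, data at stream[20..26]='y2mvmj' -> body[7..13], body so far='w01z2tey2mvmj'
Chunk 4: stream[28..29]='0' size=0 (terminator). Final body='w01z2tey2mvmj' (13 bytes)

Answer: 6 1 6 0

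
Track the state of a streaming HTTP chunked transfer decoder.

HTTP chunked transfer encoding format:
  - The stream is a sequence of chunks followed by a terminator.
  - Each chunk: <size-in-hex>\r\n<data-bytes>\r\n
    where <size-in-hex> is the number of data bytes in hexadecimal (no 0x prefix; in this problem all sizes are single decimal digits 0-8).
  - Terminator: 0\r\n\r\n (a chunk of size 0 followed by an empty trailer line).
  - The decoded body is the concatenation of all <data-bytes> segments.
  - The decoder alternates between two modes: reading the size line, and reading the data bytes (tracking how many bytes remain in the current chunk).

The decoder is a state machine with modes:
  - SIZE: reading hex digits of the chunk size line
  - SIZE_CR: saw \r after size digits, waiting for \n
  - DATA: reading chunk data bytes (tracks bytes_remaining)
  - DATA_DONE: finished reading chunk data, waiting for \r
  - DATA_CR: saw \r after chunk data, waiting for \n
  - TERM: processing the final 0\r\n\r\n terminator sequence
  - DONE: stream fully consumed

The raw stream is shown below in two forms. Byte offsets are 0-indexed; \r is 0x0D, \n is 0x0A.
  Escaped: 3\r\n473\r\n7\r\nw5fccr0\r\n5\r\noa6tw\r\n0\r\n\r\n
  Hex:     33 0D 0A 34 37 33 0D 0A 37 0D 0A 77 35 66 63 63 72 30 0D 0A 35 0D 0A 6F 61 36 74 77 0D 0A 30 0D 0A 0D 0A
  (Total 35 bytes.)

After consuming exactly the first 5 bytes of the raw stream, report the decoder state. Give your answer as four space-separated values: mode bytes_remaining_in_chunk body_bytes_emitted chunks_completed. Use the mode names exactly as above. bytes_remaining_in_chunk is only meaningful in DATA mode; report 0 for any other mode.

Byte 0 = '3': mode=SIZE remaining=0 emitted=0 chunks_done=0
Byte 1 = 0x0D: mode=SIZE_CR remaining=0 emitted=0 chunks_done=0
Byte 2 = 0x0A: mode=DATA remaining=3 emitted=0 chunks_done=0
Byte 3 = '4': mode=DATA remaining=2 emitted=1 chunks_done=0
Byte 4 = '7': mode=DATA remaining=1 emitted=2 chunks_done=0

Answer: DATA 1 2 0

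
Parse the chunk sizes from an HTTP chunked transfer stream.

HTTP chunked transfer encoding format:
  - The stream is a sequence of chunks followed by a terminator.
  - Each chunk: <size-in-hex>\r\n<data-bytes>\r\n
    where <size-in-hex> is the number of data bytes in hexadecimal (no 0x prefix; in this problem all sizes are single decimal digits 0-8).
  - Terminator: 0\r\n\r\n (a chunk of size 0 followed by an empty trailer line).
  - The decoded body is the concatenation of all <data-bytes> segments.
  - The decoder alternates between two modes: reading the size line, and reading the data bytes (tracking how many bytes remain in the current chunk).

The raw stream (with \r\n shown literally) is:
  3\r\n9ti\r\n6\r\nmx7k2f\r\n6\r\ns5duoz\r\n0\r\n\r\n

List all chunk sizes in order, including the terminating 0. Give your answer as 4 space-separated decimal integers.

Chunk 1: stream[0..1]='3' size=0x3=3, data at stream[3..6]='9ti' -> body[0..3], body so far='9ti'
Chunk 2: stream[8..9]='6' size=0x6=6, data at stream[11..17]='mx7k2f' -> body[3..9], body so far='9timx7k2f'
Chunk 3: stream[19..20]='6' size=0x6=6, data at stream[22..28]='s5duoz' -> body[9..15], body so far='9timx7k2fs5duoz'
Chunk 4: stream[30..31]='0' size=0 (terminator). Final body='9timx7k2fs5duoz' (15 bytes)

Answer: 3 6 6 0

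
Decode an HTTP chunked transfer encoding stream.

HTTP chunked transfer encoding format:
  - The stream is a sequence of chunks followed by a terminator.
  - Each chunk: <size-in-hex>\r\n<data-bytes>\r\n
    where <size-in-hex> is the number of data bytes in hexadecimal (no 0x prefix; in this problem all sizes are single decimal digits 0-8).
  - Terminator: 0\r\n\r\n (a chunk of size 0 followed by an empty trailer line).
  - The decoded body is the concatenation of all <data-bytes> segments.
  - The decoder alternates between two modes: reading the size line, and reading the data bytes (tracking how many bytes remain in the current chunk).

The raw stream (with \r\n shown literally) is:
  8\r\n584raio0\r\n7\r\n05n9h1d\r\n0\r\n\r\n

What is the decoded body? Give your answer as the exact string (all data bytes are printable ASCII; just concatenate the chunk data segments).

Chunk 1: stream[0..1]='8' size=0x8=8, data at stream[3..11]='584raio0' -> body[0..8], body so far='584raio0'
Chunk 2: stream[13..14]='7' size=0x7=7, data at stream[16..23]='05n9h1d' -> body[8..15], body so far='584raio005n9h1d'
Chunk 3: stream[25..26]='0' size=0 (terminator). Final body='584raio005n9h1d' (15 bytes)

Answer: 584raio005n9h1d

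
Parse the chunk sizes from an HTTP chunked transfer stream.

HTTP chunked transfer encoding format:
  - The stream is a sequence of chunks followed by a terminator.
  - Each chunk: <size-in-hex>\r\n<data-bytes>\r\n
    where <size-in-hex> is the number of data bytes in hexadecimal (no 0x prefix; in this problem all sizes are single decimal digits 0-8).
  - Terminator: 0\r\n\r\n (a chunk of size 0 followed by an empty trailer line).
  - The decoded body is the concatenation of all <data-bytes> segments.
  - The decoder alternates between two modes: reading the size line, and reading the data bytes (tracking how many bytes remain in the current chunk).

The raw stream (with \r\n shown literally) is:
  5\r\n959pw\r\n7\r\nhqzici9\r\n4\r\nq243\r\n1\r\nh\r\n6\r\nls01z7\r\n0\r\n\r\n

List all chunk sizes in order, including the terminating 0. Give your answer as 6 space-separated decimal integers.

Chunk 1: stream[0..1]='5' size=0x5=5, data at stream[3..8]='959pw' -> body[0..5], body so far='959pw'
Chunk 2: stream[10..11]='7' size=0x7=7, data at stream[13..20]='hqzici9' -> body[5..12], body so far='959pwhqzici9'
Chunk 3: stream[22..23]='4' size=0x4=4, data at stream[25..29]='q243' -> body[12..16], body so far='959pwhqzici9q243'
Chunk 4: stream[31..32]='1' size=0x1=1, data at stream[34..35]='h' -> body[16..17], body so far='959pwhqzici9q243h'
Chunk 5: stream[37..38]='6' size=0x6=6, data at stream[40..46]='ls01z7' -> body[17..23], body so far='959pwhqzici9q243hls01z7'
Chunk 6: stream[48..49]='0' size=0 (terminator). Final body='959pwhqzici9q243hls01z7' (23 bytes)

Answer: 5 7 4 1 6 0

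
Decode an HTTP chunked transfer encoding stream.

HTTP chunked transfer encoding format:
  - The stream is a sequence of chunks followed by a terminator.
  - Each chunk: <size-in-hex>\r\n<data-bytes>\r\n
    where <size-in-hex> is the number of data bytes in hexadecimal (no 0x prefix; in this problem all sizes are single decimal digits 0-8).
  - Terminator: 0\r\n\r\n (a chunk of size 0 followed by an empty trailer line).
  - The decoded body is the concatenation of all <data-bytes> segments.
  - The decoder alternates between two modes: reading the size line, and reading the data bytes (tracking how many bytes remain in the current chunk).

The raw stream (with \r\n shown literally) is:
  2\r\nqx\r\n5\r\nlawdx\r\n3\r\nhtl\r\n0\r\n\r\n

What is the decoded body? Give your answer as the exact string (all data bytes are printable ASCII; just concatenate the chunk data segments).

Chunk 1: stream[0..1]='2' size=0x2=2, data at stream[3..5]='qx' -> body[0..2], body so far='qx'
Chunk 2: stream[7..8]='5' size=0x5=5, data at stream[10..15]='lawdx' -> body[2..7], body so far='qxlawdx'
Chunk 3: stream[17..18]='3' size=0x3=3, data at stream[20..23]='htl' -> body[7..10], body so far='qxlawdxhtl'
Chunk 4: stream[25..26]='0' size=0 (terminator). Final body='qxlawdxhtl' (10 bytes)

Answer: qxlawdxhtl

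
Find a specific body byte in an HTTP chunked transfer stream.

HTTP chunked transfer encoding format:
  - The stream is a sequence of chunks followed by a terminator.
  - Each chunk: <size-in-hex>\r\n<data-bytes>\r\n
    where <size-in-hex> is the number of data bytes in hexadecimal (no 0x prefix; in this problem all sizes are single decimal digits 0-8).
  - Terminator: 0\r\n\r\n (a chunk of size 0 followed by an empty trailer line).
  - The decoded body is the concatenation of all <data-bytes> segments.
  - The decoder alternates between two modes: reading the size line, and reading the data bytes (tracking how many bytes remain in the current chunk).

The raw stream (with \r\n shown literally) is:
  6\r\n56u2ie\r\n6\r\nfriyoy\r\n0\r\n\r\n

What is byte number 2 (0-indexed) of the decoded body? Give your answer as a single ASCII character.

Chunk 1: stream[0..1]='6' size=0x6=6, data at stream[3..9]='56u2ie' -> body[0..6], body so far='56u2ie'
Chunk 2: stream[11..12]='6' size=0x6=6, data at stream[14..20]='friyoy' -> body[6..12], body so far='56u2iefriyoy'
Chunk 3: stream[22..23]='0' size=0 (terminator). Final body='56u2iefriyoy' (12 bytes)
Body byte 2 = 'u'

Answer: u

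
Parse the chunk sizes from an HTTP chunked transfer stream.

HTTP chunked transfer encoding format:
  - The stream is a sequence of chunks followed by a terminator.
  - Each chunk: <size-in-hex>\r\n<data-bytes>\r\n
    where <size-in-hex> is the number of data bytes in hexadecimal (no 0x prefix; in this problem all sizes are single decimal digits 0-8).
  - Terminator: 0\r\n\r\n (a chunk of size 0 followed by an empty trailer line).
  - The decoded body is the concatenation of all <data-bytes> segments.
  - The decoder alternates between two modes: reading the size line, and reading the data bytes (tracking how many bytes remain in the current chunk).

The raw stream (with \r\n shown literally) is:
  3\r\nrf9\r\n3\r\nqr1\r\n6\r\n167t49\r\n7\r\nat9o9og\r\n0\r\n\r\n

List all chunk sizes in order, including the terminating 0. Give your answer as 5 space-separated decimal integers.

Chunk 1: stream[0..1]='3' size=0x3=3, data at stream[3..6]='rf9' -> body[0..3], body so far='rf9'
Chunk 2: stream[8..9]='3' size=0x3=3, data at stream[11..14]='qr1' -> body[3..6], body so far='rf9qr1'
Chunk 3: stream[16..17]='6' size=0x6=6, data at stream[19..25]='167t49' -> body[6..12], body so far='rf9qr1167t49'
Chunk 4: stream[27..28]='7' size=0x7=7, data at stream[30..37]='at9o9og' -> body[12..19], body so far='rf9qr1167t49at9o9og'
Chunk 5: stream[39..40]='0' size=0 (terminator). Final body='rf9qr1167t49at9o9og' (19 bytes)

Answer: 3 3 6 7 0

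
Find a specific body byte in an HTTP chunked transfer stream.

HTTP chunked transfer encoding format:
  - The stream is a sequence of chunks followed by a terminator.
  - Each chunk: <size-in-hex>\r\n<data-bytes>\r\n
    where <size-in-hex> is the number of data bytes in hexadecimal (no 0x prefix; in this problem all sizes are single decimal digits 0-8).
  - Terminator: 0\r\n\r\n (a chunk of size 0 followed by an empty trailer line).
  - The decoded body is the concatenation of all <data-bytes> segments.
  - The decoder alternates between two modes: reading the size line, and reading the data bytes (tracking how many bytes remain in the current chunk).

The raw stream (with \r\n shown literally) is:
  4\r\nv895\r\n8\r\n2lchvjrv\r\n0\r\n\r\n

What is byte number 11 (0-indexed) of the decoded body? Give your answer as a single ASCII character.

Chunk 1: stream[0..1]='4' size=0x4=4, data at stream[3..7]='v895' -> body[0..4], body so far='v895'
Chunk 2: stream[9..10]='8' size=0x8=8, data at stream[12..20]='2lchvjrv' -> body[4..12], body so far='v8952lchvjrv'
Chunk 3: stream[22..23]='0' size=0 (terminator). Final body='v8952lchvjrv' (12 bytes)
Body byte 11 = 'v'

Answer: v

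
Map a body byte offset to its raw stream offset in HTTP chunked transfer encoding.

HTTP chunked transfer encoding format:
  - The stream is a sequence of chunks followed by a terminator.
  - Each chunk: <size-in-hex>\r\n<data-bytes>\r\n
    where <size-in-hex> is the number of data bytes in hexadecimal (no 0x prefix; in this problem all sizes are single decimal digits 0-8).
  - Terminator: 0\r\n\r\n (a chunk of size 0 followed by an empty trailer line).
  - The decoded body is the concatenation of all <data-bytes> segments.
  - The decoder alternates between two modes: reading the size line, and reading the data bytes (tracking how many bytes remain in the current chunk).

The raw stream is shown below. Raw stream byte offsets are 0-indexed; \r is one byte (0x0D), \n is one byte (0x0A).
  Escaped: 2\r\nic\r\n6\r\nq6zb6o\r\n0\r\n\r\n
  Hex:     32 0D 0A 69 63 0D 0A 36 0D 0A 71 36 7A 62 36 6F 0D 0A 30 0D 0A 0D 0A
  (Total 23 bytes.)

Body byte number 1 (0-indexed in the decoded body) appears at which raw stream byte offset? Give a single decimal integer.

Chunk 1: stream[0..1]='2' size=0x2=2, data at stream[3..5]='ic' -> body[0..2], body so far='ic'
Chunk 2: stream[7..8]='6' size=0x6=6, data at stream[10..16]='q6zb6o' -> body[2..8], body so far='icq6zb6o'
Chunk 3: stream[18..19]='0' size=0 (terminator). Final body='icq6zb6o' (8 bytes)
Body byte 1 at stream offset 4

Answer: 4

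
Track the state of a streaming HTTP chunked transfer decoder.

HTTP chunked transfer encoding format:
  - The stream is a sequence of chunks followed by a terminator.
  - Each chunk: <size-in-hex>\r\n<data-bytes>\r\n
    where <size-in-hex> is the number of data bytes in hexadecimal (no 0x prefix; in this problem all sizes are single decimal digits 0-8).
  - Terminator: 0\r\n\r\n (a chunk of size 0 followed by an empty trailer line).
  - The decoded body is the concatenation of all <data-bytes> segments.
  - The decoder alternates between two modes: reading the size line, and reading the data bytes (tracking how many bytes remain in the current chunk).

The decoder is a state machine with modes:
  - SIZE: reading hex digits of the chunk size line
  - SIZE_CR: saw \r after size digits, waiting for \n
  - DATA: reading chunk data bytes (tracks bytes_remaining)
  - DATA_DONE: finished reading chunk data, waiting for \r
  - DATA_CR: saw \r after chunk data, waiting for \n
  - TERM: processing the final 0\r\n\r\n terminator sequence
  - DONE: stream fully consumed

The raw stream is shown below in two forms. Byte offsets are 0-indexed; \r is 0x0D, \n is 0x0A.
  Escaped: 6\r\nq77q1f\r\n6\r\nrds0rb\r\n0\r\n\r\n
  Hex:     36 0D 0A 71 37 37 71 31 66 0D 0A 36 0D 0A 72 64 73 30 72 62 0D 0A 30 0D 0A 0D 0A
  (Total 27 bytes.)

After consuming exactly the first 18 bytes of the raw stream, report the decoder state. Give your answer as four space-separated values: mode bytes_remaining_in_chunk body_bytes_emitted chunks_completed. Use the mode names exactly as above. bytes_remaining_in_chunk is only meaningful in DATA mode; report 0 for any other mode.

Answer: DATA 2 10 1

Derivation:
Byte 0 = '6': mode=SIZE remaining=0 emitted=0 chunks_done=0
Byte 1 = 0x0D: mode=SIZE_CR remaining=0 emitted=0 chunks_done=0
Byte 2 = 0x0A: mode=DATA remaining=6 emitted=0 chunks_done=0
Byte 3 = 'q': mode=DATA remaining=5 emitted=1 chunks_done=0
Byte 4 = '7': mode=DATA remaining=4 emitted=2 chunks_done=0
Byte 5 = '7': mode=DATA remaining=3 emitted=3 chunks_done=0
Byte 6 = 'q': mode=DATA remaining=2 emitted=4 chunks_done=0
Byte 7 = '1': mode=DATA remaining=1 emitted=5 chunks_done=0
Byte 8 = 'f': mode=DATA_DONE remaining=0 emitted=6 chunks_done=0
Byte 9 = 0x0D: mode=DATA_CR remaining=0 emitted=6 chunks_done=0
Byte 10 = 0x0A: mode=SIZE remaining=0 emitted=6 chunks_done=1
Byte 11 = '6': mode=SIZE remaining=0 emitted=6 chunks_done=1
Byte 12 = 0x0D: mode=SIZE_CR remaining=0 emitted=6 chunks_done=1
Byte 13 = 0x0A: mode=DATA remaining=6 emitted=6 chunks_done=1
Byte 14 = 'r': mode=DATA remaining=5 emitted=7 chunks_done=1
Byte 15 = 'd': mode=DATA remaining=4 emitted=8 chunks_done=1
Byte 16 = 's': mode=DATA remaining=3 emitted=9 chunks_done=1
Byte 17 = '0': mode=DATA remaining=2 emitted=10 chunks_done=1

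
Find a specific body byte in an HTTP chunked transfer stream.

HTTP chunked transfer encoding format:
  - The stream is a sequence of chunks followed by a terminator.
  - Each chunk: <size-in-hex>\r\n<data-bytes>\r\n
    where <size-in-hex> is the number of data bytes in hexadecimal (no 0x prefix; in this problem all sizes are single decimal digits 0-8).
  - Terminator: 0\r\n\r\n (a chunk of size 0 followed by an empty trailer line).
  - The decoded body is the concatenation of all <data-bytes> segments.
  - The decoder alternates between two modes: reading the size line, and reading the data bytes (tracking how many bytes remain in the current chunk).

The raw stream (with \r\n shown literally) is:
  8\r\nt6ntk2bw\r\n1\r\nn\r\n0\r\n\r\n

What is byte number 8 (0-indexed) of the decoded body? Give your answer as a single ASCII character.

Answer: n

Derivation:
Chunk 1: stream[0..1]='8' size=0x8=8, data at stream[3..11]='t6ntk2bw' -> body[0..8], body so far='t6ntk2bw'
Chunk 2: stream[13..14]='1' size=0x1=1, data at stream[16..17]='n' -> body[8..9], body so far='t6ntk2bwn'
Chunk 3: stream[19..20]='0' size=0 (terminator). Final body='t6ntk2bwn' (9 bytes)
Body byte 8 = 'n'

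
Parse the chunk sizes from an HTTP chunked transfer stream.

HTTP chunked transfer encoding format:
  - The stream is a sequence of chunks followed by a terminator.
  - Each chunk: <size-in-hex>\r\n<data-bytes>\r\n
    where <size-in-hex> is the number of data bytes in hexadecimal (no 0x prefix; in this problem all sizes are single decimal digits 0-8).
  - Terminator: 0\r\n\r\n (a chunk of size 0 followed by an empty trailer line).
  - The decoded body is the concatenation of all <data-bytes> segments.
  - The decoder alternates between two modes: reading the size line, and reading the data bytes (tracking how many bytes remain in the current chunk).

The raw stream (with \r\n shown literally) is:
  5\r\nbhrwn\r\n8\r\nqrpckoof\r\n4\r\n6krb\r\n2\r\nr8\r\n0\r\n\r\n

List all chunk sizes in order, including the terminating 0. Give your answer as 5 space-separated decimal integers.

Answer: 5 8 4 2 0

Derivation:
Chunk 1: stream[0..1]='5' size=0x5=5, data at stream[3..8]='bhrwn' -> body[0..5], body so far='bhrwn'
Chunk 2: stream[10..11]='8' size=0x8=8, data at stream[13..21]='qrpckoof' -> body[5..13], body so far='bhrwnqrpckoof'
Chunk 3: stream[23..24]='4' size=0x4=4, data at stream[26..30]='6krb' -> body[13..17], body so far='bhrwnqrpckoof6krb'
Chunk 4: stream[32..33]='2' size=0x2=2, data at stream[35..37]='r8' -> body[17..19], body so far='bhrwnqrpckoof6krbr8'
Chunk 5: stream[39..40]='0' size=0 (terminator). Final body='bhrwnqrpckoof6krbr8' (19 bytes)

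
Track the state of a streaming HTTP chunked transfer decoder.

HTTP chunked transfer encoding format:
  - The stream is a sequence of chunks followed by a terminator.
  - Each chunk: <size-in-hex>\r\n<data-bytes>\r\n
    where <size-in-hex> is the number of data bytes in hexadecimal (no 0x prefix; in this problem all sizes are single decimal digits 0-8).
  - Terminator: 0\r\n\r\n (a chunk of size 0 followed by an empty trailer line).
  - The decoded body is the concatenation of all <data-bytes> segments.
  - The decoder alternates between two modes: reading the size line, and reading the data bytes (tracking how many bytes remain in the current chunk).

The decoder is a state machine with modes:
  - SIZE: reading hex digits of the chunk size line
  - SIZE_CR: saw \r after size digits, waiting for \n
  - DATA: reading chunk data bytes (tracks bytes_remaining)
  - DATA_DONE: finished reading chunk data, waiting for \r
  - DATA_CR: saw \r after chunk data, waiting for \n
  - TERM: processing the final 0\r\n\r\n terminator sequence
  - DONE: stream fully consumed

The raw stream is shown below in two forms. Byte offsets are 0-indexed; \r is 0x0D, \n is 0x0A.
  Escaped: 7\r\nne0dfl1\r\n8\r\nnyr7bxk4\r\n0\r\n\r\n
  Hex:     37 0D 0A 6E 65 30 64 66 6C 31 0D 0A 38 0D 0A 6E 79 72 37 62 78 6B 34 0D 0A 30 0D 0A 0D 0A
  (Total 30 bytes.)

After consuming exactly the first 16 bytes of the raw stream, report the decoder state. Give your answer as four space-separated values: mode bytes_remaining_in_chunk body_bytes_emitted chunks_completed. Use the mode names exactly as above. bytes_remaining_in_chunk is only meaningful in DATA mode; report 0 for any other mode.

Answer: DATA 7 8 1

Derivation:
Byte 0 = '7': mode=SIZE remaining=0 emitted=0 chunks_done=0
Byte 1 = 0x0D: mode=SIZE_CR remaining=0 emitted=0 chunks_done=0
Byte 2 = 0x0A: mode=DATA remaining=7 emitted=0 chunks_done=0
Byte 3 = 'n': mode=DATA remaining=6 emitted=1 chunks_done=0
Byte 4 = 'e': mode=DATA remaining=5 emitted=2 chunks_done=0
Byte 5 = '0': mode=DATA remaining=4 emitted=3 chunks_done=0
Byte 6 = 'd': mode=DATA remaining=3 emitted=4 chunks_done=0
Byte 7 = 'f': mode=DATA remaining=2 emitted=5 chunks_done=0
Byte 8 = 'l': mode=DATA remaining=1 emitted=6 chunks_done=0
Byte 9 = '1': mode=DATA_DONE remaining=0 emitted=7 chunks_done=0
Byte 10 = 0x0D: mode=DATA_CR remaining=0 emitted=7 chunks_done=0
Byte 11 = 0x0A: mode=SIZE remaining=0 emitted=7 chunks_done=1
Byte 12 = '8': mode=SIZE remaining=0 emitted=7 chunks_done=1
Byte 13 = 0x0D: mode=SIZE_CR remaining=0 emitted=7 chunks_done=1
Byte 14 = 0x0A: mode=DATA remaining=8 emitted=7 chunks_done=1
Byte 15 = 'n': mode=DATA remaining=7 emitted=8 chunks_done=1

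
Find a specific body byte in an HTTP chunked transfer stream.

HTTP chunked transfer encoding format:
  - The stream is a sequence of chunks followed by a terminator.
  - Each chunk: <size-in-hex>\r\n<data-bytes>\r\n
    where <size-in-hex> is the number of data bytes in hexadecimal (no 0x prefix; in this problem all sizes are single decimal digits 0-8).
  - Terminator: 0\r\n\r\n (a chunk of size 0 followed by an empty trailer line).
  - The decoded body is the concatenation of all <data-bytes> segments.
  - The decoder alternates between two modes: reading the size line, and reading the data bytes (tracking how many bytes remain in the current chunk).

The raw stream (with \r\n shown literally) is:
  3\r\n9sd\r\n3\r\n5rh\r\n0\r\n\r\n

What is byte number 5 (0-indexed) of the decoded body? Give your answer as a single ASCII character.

Chunk 1: stream[0..1]='3' size=0x3=3, data at stream[3..6]='9sd' -> body[0..3], body so far='9sd'
Chunk 2: stream[8..9]='3' size=0x3=3, data at stream[11..14]='5rh' -> body[3..6], body so far='9sd5rh'
Chunk 3: stream[16..17]='0' size=0 (terminator). Final body='9sd5rh' (6 bytes)
Body byte 5 = 'h'

Answer: h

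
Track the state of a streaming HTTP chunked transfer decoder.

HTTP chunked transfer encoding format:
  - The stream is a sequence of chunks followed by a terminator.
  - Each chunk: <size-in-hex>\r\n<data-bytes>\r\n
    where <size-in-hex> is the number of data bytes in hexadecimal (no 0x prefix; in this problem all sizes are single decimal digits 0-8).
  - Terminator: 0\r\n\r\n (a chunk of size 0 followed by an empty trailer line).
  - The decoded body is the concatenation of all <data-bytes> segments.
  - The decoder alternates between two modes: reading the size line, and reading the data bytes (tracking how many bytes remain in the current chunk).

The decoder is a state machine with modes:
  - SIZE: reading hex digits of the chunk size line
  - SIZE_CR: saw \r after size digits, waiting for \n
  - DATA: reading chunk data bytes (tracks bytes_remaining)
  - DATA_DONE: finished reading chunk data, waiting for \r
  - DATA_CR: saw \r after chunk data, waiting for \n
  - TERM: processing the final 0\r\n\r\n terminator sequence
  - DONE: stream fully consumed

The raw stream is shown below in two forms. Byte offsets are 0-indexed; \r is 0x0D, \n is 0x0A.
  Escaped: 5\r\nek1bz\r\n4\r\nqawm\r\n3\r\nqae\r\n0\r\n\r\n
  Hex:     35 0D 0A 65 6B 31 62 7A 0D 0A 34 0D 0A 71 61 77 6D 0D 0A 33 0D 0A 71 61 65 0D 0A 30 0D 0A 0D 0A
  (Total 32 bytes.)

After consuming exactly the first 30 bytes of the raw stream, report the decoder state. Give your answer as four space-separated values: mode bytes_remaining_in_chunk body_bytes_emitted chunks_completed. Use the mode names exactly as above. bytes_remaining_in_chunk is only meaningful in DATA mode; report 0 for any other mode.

Answer: TERM 0 12 3

Derivation:
Byte 0 = '5': mode=SIZE remaining=0 emitted=0 chunks_done=0
Byte 1 = 0x0D: mode=SIZE_CR remaining=0 emitted=0 chunks_done=0
Byte 2 = 0x0A: mode=DATA remaining=5 emitted=0 chunks_done=0
Byte 3 = 'e': mode=DATA remaining=4 emitted=1 chunks_done=0
Byte 4 = 'k': mode=DATA remaining=3 emitted=2 chunks_done=0
Byte 5 = '1': mode=DATA remaining=2 emitted=3 chunks_done=0
Byte 6 = 'b': mode=DATA remaining=1 emitted=4 chunks_done=0
Byte 7 = 'z': mode=DATA_DONE remaining=0 emitted=5 chunks_done=0
Byte 8 = 0x0D: mode=DATA_CR remaining=0 emitted=5 chunks_done=0
Byte 9 = 0x0A: mode=SIZE remaining=0 emitted=5 chunks_done=1
Byte 10 = '4': mode=SIZE remaining=0 emitted=5 chunks_done=1
Byte 11 = 0x0D: mode=SIZE_CR remaining=0 emitted=5 chunks_done=1
Byte 12 = 0x0A: mode=DATA remaining=4 emitted=5 chunks_done=1
Byte 13 = 'q': mode=DATA remaining=3 emitted=6 chunks_done=1
Byte 14 = 'a': mode=DATA remaining=2 emitted=7 chunks_done=1
Byte 15 = 'w': mode=DATA remaining=1 emitted=8 chunks_done=1
Byte 16 = 'm': mode=DATA_DONE remaining=0 emitted=9 chunks_done=1
Byte 17 = 0x0D: mode=DATA_CR remaining=0 emitted=9 chunks_done=1
Byte 18 = 0x0A: mode=SIZE remaining=0 emitted=9 chunks_done=2
Byte 19 = '3': mode=SIZE remaining=0 emitted=9 chunks_done=2
Byte 20 = 0x0D: mode=SIZE_CR remaining=0 emitted=9 chunks_done=2
Byte 21 = 0x0A: mode=DATA remaining=3 emitted=9 chunks_done=2
Byte 22 = 'q': mode=DATA remaining=2 emitted=10 chunks_done=2
Byte 23 = 'a': mode=DATA remaining=1 emitted=11 chunks_done=2
Byte 24 = 'e': mode=DATA_DONE remaining=0 emitted=12 chunks_done=2
Byte 25 = 0x0D: mode=DATA_CR remaining=0 emitted=12 chunks_done=2
Byte 26 = 0x0A: mode=SIZE remaining=0 emitted=12 chunks_done=3
Byte 27 = '0': mode=SIZE remaining=0 emitted=12 chunks_done=3
Byte 28 = 0x0D: mode=SIZE_CR remaining=0 emitted=12 chunks_done=3
Byte 29 = 0x0A: mode=TERM remaining=0 emitted=12 chunks_done=3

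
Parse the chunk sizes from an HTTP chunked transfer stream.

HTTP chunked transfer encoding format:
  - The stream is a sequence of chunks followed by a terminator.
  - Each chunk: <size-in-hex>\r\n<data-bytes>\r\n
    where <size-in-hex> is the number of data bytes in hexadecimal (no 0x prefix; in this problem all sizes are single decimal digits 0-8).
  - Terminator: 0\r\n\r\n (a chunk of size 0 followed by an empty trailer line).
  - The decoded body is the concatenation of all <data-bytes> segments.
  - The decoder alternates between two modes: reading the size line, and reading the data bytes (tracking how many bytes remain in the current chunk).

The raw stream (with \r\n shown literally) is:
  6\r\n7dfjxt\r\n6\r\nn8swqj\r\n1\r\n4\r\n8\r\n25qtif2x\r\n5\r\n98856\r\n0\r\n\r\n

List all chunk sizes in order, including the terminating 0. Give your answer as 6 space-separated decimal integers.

Answer: 6 6 1 8 5 0

Derivation:
Chunk 1: stream[0..1]='6' size=0x6=6, data at stream[3..9]='7dfjxt' -> body[0..6], body so far='7dfjxt'
Chunk 2: stream[11..12]='6' size=0x6=6, data at stream[14..20]='n8swqj' -> body[6..12], body so far='7dfjxtn8swqj'
Chunk 3: stream[22..23]='1' size=0x1=1, data at stream[25..26]='4' -> body[12..13], body so far='7dfjxtn8swqj4'
Chunk 4: stream[28..29]='8' size=0x8=8, data at stream[31..39]='25qtif2x' -> body[13..21], body so far='7dfjxtn8swqj425qtif2x'
Chunk 5: stream[41..42]='5' size=0x5=5, data at stream[44..49]='98856' -> body[21..26], body so far='7dfjxtn8swqj425qtif2x98856'
Chunk 6: stream[51..52]='0' size=0 (terminator). Final body='7dfjxtn8swqj425qtif2x98856' (26 bytes)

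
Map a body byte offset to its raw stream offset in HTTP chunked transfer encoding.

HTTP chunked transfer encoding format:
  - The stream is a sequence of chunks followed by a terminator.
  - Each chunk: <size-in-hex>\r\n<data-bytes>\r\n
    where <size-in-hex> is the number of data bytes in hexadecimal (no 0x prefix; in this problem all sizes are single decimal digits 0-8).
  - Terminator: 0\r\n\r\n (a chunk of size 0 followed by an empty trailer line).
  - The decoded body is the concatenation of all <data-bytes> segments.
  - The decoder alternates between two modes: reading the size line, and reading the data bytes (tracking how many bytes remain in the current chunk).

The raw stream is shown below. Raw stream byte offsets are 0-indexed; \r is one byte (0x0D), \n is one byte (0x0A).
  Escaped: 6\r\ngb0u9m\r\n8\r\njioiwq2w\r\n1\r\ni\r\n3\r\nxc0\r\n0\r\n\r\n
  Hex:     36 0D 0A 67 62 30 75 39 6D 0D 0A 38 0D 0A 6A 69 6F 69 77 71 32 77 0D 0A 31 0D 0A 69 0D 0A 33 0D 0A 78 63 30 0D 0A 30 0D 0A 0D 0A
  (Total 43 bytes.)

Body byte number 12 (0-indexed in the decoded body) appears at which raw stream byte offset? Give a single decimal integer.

Chunk 1: stream[0..1]='6' size=0x6=6, data at stream[3..9]='gb0u9m' -> body[0..6], body so far='gb0u9m'
Chunk 2: stream[11..12]='8' size=0x8=8, data at stream[14..22]='jioiwq2w' -> body[6..14], body so far='gb0u9mjioiwq2w'
Chunk 3: stream[24..25]='1' size=0x1=1, data at stream[27..28]='i' -> body[14..15], body so far='gb0u9mjioiwq2wi'
Chunk 4: stream[30..31]='3' size=0x3=3, data at stream[33..36]='xc0' -> body[15..18], body so far='gb0u9mjioiwq2wixc0'
Chunk 5: stream[38..39]='0' size=0 (terminator). Final body='gb0u9mjioiwq2wixc0' (18 bytes)
Body byte 12 at stream offset 20

Answer: 20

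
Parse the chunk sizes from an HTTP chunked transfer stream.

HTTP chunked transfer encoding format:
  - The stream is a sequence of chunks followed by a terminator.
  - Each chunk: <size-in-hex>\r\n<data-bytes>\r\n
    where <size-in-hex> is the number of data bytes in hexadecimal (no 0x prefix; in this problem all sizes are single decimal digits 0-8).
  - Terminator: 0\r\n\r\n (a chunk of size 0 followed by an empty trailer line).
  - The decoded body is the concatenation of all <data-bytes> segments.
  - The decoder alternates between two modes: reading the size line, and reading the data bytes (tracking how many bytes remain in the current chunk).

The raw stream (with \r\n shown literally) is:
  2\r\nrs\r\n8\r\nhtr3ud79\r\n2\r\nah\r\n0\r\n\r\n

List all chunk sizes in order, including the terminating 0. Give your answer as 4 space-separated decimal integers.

Answer: 2 8 2 0

Derivation:
Chunk 1: stream[0..1]='2' size=0x2=2, data at stream[3..5]='rs' -> body[0..2], body so far='rs'
Chunk 2: stream[7..8]='8' size=0x8=8, data at stream[10..18]='htr3ud79' -> body[2..10], body so far='rshtr3ud79'
Chunk 3: stream[20..21]='2' size=0x2=2, data at stream[23..25]='ah' -> body[10..12], body so far='rshtr3ud79ah'
Chunk 4: stream[27..28]='0' size=0 (terminator). Final body='rshtr3ud79ah' (12 bytes)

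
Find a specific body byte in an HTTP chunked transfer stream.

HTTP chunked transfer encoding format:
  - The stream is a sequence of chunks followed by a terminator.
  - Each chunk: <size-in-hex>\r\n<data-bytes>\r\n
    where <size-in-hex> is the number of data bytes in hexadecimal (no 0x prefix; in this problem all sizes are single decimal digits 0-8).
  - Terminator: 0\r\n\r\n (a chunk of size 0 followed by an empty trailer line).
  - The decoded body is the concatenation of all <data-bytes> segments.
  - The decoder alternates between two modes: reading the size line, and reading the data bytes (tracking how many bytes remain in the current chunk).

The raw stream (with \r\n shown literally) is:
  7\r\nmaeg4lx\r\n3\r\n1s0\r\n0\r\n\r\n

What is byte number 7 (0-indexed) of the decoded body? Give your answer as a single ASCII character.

Answer: 1

Derivation:
Chunk 1: stream[0..1]='7' size=0x7=7, data at stream[3..10]='maeg4lx' -> body[0..7], body so far='maeg4lx'
Chunk 2: stream[12..13]='3' size=0x3=3, data at stream[15..18]='1s0' -> body[7..10], body so far='maeg4lx1s0'
Chunk 3: stream[20..21]='0' size=0 (terminator). Final body='maeg4lx1s0' (10 bytes)
Body byte 7 = '1'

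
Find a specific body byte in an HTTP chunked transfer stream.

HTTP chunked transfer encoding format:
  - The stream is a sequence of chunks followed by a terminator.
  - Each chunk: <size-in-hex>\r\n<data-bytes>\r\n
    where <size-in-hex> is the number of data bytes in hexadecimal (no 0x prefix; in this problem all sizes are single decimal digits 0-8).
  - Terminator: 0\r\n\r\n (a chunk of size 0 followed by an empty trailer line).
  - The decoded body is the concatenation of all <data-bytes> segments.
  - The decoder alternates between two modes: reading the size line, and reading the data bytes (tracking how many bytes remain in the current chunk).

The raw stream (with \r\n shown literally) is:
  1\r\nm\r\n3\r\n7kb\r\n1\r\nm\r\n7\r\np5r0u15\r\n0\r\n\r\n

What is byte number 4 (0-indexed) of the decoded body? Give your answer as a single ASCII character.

Answer: m

Derivation:
Chunk 1: stream[0..1]='1' size=0x1=1, data at stream[3..4]='m' -> body[0..1], body so far='m'
Chunk 2: stream[6..7]='3' size=0x3=3, data at stream[9..12]='7kb' -> body[1..4], body so far='m7kb'
Chunk 3: stream[14..15]='1' size=0x1=1, data at stream[17..18]='m' -> body[4..5], body so far='m7kbm'
Chunk 4: stream[20..21]='7' size=0x7=7, data at stream[23..30]='p5r0u15' -> body[5..12], body so far='m7kbmp5r0u15'
Chunk 5: stream[32..33]='0' size=0 (terminator). Final body='m7kbmp5r0u15' (12 bytes)
Body byte 4 = 'm'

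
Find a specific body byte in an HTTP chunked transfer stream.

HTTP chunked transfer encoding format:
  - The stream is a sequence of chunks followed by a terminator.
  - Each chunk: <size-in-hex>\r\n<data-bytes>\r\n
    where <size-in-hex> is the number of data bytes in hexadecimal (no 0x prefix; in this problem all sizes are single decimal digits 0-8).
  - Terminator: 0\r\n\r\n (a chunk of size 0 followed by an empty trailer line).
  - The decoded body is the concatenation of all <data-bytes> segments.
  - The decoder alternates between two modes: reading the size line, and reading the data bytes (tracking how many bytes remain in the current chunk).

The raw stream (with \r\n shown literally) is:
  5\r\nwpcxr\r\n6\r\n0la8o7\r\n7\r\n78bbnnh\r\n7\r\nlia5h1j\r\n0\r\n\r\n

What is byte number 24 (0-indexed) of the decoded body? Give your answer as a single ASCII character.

Chunk 1: stream[0..1]='5' size=0x5=5, data at stream[3..8]='wpcxr' -> body[0..5], body so far='wpcxr'
Chunk 2: stream[10..11]='6' size=0x6=6, data at stream[13..19]='0la8o7' -> body[5..11], body so far='wpcxr0la8o7'
Chunk 3: stream[21..22]='7' size=0x7=7, data at stream[24..31]='78bbnnh' -> body[11..18], body so far='wpcxr0la8o778bbnnh'
Chunk 4: stream[33..34]='7' size=0x7=7, data at stream[36..43]='lia5h1j' -> body[18..25], body so far='wpcxr0la8o778bbnnhlia5h1j'
Chunk 5: stream[45..46]='0' size=0 (terminator). Final body='wpcxr0la8o778bbnnhlia5h1j' (25 bytes)
Body byte 24 = 'j'

Answer: j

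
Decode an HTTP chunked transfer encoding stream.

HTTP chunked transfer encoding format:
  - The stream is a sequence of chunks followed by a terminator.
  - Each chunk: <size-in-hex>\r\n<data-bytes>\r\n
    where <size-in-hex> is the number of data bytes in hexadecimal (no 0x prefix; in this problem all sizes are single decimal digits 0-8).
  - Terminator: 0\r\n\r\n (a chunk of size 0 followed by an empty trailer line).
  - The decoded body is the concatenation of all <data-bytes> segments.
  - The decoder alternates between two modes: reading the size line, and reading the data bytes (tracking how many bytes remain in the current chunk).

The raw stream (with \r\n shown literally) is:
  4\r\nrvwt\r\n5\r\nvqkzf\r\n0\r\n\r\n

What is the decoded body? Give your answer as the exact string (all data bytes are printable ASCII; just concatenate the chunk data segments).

Answer: rvwtvqkzf

Derivation:
Chunk 1: stream[0..1]='4' size=0x4=4, data at stream[3..7]='rvwt' -> body[0..4], body so far='rvwt'
Chunk 2: stream[9..10]='5' size=0x5=5, data at stream[12..17]='vqkzf' -> body[4..9], body so far='rvwtvqkzf'
Chunk 3: stream[19..20]='0' size=0 (terminator). Final body='rvwtvqkzf' (9 bytes)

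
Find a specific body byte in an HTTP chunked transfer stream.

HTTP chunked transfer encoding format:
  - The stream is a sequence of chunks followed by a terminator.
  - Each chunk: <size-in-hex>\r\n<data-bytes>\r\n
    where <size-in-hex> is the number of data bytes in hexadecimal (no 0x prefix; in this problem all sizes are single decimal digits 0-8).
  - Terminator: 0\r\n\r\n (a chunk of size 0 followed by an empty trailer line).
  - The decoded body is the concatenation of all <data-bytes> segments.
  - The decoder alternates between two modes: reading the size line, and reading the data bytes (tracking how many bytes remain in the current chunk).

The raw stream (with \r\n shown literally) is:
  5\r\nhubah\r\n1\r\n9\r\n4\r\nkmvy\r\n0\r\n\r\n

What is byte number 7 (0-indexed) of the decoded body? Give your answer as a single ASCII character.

Chunk 1: stream[0..1]='5' size=0x5=5, data at stream[3..8]='hubah' -> body[0..5], body so far='hubah'
Chunk 2: stream[10..11]='1' size=0x1=1, data at stream[13..14]='9' -> body[5..6], body so far='hubah9'
Chunk 3: stream[16..17]='4' size=0x4=4, data at stream[19..23]='kmvy' -> body[6..10], body so far='hubah9kmvy'
Chunk 4: stream[25..26]='0' size=0 (terminator). Final body='hubah9kmvy' (10 bytes)
Body byte 7 = 'm'

Answer: m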